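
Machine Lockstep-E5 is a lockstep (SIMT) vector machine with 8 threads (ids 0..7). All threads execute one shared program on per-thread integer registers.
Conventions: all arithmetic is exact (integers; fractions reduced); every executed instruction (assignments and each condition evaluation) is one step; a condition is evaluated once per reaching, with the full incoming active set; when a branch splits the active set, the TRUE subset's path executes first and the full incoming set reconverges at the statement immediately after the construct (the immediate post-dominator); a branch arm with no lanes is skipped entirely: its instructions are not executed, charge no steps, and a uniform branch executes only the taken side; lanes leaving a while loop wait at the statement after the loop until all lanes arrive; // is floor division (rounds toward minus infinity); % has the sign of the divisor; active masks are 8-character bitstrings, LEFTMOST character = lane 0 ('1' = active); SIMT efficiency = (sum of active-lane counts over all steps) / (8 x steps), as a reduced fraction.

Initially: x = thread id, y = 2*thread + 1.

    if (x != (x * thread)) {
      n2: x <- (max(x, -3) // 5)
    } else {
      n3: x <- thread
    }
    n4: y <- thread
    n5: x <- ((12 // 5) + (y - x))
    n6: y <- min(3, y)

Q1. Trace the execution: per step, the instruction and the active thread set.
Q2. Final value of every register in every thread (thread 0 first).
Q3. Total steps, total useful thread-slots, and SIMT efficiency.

step 0: eval (x != (x * thread))     11111111
step 1: x <- (max(x, -3) // 5)       00111111
step 2: x <- thread                  11000000
step 3: y <- thread                  11111111
step 4: x <- ((12 // 5) + (y - x))   11111111
step 5: y <- min(3, y)               11111111

Answer: 6 steps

x: 2,2,4,5,6,6,7,8
y: 0,1,2,3,3,3,3,3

steps = 6; useful = 40; efficiency = 40/48 = 5/6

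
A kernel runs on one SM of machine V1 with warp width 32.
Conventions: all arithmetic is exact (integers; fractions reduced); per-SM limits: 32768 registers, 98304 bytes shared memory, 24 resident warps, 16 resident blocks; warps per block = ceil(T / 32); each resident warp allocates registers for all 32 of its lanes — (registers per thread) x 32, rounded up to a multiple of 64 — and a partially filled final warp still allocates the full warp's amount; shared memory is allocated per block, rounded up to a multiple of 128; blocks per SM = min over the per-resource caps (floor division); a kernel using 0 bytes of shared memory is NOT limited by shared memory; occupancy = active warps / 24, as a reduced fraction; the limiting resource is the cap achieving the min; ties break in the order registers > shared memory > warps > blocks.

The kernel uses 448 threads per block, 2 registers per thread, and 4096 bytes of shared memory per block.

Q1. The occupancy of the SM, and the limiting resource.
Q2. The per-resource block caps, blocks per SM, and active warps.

Answer: occupancy 7/12, limited by warps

registers: 36 blocks
shared memory: 24 blocks
warps: 1 block
blocks: 16 blocks

Answer: 1 block, 14 active warps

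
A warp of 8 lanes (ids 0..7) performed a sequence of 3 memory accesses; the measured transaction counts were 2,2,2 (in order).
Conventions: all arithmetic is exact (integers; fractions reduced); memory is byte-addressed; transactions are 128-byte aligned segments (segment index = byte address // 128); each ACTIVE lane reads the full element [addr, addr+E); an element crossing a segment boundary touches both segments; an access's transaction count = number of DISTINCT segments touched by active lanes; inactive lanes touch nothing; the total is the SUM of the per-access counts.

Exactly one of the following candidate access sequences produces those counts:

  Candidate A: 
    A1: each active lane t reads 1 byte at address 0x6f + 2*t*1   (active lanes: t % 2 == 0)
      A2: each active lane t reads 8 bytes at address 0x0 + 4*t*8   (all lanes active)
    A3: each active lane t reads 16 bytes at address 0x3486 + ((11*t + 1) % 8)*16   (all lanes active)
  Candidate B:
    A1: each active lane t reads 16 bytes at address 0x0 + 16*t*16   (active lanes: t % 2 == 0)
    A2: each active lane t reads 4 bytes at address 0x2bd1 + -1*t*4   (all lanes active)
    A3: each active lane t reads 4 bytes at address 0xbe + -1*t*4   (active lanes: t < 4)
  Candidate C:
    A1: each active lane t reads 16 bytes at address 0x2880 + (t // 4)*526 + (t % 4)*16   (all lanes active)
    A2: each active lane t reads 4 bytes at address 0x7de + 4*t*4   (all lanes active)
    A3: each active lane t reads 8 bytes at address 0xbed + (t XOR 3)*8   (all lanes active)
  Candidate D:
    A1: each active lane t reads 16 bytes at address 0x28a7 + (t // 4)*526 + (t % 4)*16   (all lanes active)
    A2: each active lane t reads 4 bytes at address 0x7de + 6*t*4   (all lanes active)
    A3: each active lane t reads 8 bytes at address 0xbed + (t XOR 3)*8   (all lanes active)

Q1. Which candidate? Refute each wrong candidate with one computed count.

A: A1 gives 1 transaction, not 2
B: A1 gives 4 transactions, not 2
D: A2 gives 3 transactions, not 2
C: all counts match (2,2,2)

Answer: C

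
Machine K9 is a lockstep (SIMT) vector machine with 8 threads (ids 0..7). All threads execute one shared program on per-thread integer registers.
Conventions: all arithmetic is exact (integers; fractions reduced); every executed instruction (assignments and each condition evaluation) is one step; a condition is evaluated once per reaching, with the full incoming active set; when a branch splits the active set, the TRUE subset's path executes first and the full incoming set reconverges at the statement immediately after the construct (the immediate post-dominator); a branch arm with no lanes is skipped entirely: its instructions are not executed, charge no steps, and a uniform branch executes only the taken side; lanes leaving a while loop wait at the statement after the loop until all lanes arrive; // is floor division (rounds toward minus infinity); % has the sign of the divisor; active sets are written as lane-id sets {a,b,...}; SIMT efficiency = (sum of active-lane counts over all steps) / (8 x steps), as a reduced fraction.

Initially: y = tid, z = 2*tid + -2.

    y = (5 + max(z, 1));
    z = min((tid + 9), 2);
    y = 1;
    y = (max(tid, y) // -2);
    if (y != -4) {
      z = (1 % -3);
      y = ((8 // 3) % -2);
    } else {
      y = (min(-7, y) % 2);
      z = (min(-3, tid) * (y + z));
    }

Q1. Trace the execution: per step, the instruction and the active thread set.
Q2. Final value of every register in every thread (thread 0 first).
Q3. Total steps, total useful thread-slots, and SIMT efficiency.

step 0: y <- (5 + max(z, 1))         {0,1,2,3,4,5,6,7}
step 1: z <- min((tid + 9), 2)       {0,1,2,3,4,5,6,7}
step 2: y <- 1                       {0,1,2,3,4,5,6,7}
step 3: y <- (max(tid, y) // -2)     {0,1,2,3,4,5,6,7}
step 4: eval (y != -4)               {0,1,2,3,4,5,6,7}
step 5: z <- (1 % -3)                {0,1,2,3,4,5,6}
step 6: y <- ((8 // 3) % -2)         {0,1,2,3,4,5,6}
step 7: y <- (min(-7, y) % 2)        {7}
step 8: z <- (min(-3, tid) * (y + z)) {7}

Answer: 9 steps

y: 0,0,0,0,0,0,0,1
z: -2,-2,-2,-2,-2,-2,-2,-9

steps = 9; useful = 56; efficiency = 56/72 = 7/9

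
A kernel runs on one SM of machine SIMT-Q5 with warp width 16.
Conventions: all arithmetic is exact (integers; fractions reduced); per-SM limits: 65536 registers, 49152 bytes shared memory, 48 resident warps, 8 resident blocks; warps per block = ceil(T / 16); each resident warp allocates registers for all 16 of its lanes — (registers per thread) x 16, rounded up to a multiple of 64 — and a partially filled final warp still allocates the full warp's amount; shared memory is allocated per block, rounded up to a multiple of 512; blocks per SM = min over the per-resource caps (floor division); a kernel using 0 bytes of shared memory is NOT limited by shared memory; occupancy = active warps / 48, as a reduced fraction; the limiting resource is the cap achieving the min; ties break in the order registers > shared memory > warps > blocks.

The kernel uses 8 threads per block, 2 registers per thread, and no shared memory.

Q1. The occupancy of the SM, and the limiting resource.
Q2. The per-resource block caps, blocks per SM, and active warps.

Answer: occupancy 1/6, limited by blocks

registers: 1024 blocks
shared memory: no limit (kernel uses none)
warps: 48 blocks
blocks: 8 blocks

Answer: 8 blocks, 8 active warps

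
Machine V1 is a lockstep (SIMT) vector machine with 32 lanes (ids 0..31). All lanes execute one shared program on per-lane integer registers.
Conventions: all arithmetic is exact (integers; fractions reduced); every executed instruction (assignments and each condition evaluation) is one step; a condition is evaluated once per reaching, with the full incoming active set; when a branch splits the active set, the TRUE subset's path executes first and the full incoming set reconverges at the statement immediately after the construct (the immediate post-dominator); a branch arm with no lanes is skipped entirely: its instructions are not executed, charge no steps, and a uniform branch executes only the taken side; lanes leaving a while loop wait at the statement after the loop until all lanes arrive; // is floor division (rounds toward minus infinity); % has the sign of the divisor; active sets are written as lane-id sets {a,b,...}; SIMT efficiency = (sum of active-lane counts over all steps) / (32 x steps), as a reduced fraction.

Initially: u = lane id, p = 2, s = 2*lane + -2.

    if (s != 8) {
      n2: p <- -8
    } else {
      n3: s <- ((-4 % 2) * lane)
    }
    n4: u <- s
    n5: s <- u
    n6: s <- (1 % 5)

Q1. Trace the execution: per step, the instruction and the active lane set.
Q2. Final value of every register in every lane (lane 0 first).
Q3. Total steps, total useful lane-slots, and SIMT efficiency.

step 0: eval (s != 8)                {0,1,2,3,4,5,6,7,8,9,10,11,12,13,14,15,16,17,18,19,20,21,22,23,24,25,26,27,28,29,30,31}
step 1: p <- -8                      {0,1,2,3,4,6,7,8,9,10,11,12,13,14,15,16,17,18,19,20,21,22,23,24,25,26,27,28,29,30,31}
step 2: s <- ((-4 % 2) * lane)       {5}
step 3: u <- s                       {0,1,2,3,4,5,6,7,8,9,10,11,12,13,14,15,16,17,18,19,20,21,22,23,24,25,26,27,28,29,30,31}
step 4: s <- u                       {0,1,2,3,4,5,6,7,8,9,10,11,12,13,14,15,16,17,18,19,20,21,22,23,24,25,26,27,28,29,30,31}
step 5: s <- (1 % 5)                 {0,1,2,3,4,5,6,7,8,9,10,11,12,13,14,15,16,17,18,19,20,21,22,23,24,25,26,27,28,29,30,31}

Answer: 6 steps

u: -2,0,2,4,6,0,10,12,14,16,18,20,22,24,26,28,30,32,34,36,38,40,42,44,46,48,50,52,54,56,58,60
p: -8,-8,-8,-8,-8,2,-8,-8,-8,-8,-8,-8,-8,-8,-8,-8,-8,-8,-8,-8,-8,-8,-8,-8,-8,-8,-8,-8,-8,-8,-8,-8
s: 1,1,1,1,1,1,1,1,1,1,1,1,1,1,1,1,1,1,1,1,1,1,1,1,1,1,1,1,1,1,1,1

steps = 6; useful = 160; efficiency = 160/192 = 5/6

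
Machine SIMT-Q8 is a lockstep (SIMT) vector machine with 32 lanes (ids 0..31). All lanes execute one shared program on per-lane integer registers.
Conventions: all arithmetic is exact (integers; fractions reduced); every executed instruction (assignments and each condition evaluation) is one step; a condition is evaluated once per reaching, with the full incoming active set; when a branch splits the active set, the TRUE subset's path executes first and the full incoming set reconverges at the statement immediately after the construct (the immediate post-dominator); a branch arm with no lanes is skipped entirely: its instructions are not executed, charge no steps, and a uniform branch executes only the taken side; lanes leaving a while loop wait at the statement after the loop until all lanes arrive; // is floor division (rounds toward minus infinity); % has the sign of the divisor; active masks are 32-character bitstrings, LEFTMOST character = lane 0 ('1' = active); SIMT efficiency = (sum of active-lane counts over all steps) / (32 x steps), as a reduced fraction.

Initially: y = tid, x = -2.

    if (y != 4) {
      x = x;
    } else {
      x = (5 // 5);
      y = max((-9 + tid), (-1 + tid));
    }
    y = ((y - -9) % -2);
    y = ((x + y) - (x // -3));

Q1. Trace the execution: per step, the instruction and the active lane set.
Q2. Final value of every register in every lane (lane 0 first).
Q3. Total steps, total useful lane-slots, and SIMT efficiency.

step 0: eval (y != 4)                11111111111111111111111111111111
step 1: x <- x                       11110111111111111111111111111111
step 2: x <- (5 // 5)                00001000000000000000000000000000
step 3: y <- max((-9 + tid), (-1 + tid)) 00001000000000000000000000000000
step 4: y <- ((y - -9) % -2)         11111111111111111111111111111111
step 5: y <- ((x + y) - (x // -3))   11111111111111111111111111111111

Answer: 6 steps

y: -3,-2,-3,-2,2,-2,-3,-2,-3,-2,-3,-2,-3,-2,-3,-2,-3,-2,-3,-2,-3,-2,-3,-2,-3,-2,-3,-2,-3,-2,-3,-2
x: -2,-2,-2,-2,1,-2,-2,-2,-2,-2,-2,-2,-2,-2,-2,-2,-2,-2,-2,-2,-2,-2,-2,-2,-2,-2,-2,-2,-2,-2,-2,-2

steps = 6; useful = 129; efficiency = 129/192 = 43/64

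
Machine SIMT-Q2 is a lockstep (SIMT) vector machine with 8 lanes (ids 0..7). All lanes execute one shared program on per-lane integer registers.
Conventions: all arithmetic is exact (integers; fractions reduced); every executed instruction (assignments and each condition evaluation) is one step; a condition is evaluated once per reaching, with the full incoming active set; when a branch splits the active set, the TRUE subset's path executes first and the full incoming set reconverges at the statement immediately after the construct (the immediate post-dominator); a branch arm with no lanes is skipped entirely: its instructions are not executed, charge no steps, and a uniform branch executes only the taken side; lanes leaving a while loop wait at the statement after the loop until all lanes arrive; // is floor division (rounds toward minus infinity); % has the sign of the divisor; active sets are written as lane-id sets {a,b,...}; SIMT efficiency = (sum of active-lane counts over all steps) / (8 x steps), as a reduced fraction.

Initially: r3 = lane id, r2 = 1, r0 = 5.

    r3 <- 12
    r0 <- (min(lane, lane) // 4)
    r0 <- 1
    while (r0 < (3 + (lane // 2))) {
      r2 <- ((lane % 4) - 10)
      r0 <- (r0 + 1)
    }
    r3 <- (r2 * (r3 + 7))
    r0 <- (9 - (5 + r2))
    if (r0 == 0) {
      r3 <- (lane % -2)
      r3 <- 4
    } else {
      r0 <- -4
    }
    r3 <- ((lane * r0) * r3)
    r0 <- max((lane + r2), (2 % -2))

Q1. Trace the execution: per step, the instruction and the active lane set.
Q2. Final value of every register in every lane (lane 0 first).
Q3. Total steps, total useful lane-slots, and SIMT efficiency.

step 0: r3 <- 12                     {0,1,2,3,4,5,6,7}
step 1: r0 <- (min(lane, lane) // 4) {0,1,2,3,4,5,6,7}
step 2: r0 <- 1                      {0,1,2,3,4,5,6,7}
step 3: eval (r0 < (3 + (lane // 2))) {0,1,2,3,4,5,6,7}
step 4: r2 <- ((lane % 4) - 10)      {0,1,2,3,4,5,6,7}
step 5: r0 <- (r0 + 1)               {0,1,2,3,4,5,6,7}
step 6: eval (r0 < (3 + (lane // 2))) {0,1,2,3,4,5,6,7}
step 7: r2 <- ((lane % 4) - 10)      {0,1,2,3,4,5,6,7}
step 8: r0 <- (r0 + 1)               {0,1,2,3,4,5,6,7}
step 9: eval (r0 < (3 + (lane // 2))) {0,1,2,3,4,5,6,7}
step 10: r2 <- ((lane % 4) - 10)      {2,3,4,5,6,7}
step 11: r0 <- (r0 + 1)               {2,3,4,5,6,7}
step 12: eval (r0 < (3 + (lane // 2))) {2,3,4,5,6,7}
step 13: r2 <- ((lane % 4) - 10)      {4,5,6,7}
step 14: r0 <- (r0 + 1)               {4,5,6,7}
step 15: eval (r0 < (3 + (lane // 2))) {4,5,6,7}
step 16: r2 <- ((lane % 4) - 10)      {6,7}
step 17: r0 <- (r0 + 1)               {6,7}
step 18: eval (r0 < (3 + (lane // 2))) {6,7}
step 19: r3 <- (r2 * (r3 + 7))        {0,1,2,3,4,5,6,7}
step 20: r0 <- (9 - (5 + r2))         {0,1,2,3,4,5,6,7}
step 21: eval (r0 == 0)               {0,1,2,3,4,5,6,7}
step 22: r0 <- -4                     {0,1,2,3,4,5,6,7}
step 23: r3 <- ((lane * r0) * r3)     {0,1,2,3,4,5,6,7}
step 24: r0 <- max((lane + r2), (2 % -2)) {0,1,2,3,4,5,6,7}

Answer: 25 steps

r3: 0,684,1216,1596,3040,3420,3648,3724
r2: -10,-9,-8,-7,-10,-9,-8,-7
r0: 0,0,0,0,0,0,0,0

steps = 25; useful = 164; efficiency = 164/200 = 41/50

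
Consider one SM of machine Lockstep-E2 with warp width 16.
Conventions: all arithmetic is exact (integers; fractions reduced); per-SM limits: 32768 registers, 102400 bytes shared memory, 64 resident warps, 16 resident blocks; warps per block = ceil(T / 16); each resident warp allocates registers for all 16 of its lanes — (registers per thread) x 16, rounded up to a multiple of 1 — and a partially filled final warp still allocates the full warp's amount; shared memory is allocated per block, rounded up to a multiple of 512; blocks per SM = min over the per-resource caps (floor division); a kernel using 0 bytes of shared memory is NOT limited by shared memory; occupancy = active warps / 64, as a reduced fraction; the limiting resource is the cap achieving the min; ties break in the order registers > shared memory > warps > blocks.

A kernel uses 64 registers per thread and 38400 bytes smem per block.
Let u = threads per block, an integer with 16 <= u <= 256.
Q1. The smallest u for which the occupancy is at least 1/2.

Answer: u = 241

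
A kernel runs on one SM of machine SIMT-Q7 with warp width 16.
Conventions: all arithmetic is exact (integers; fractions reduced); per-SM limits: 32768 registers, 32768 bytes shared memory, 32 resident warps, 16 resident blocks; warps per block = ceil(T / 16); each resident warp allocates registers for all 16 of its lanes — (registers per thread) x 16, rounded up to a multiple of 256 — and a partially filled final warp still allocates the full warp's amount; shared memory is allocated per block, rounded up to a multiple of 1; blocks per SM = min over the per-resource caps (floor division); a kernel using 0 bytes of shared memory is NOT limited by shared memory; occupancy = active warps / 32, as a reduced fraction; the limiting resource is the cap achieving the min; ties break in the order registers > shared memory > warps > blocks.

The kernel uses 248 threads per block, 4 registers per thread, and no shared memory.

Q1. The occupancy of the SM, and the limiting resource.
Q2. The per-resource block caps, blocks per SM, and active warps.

Answer: occupancy 1, limited by warps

registers: 8 blocks
shared memory: no limit (kernel uses none)
warps: 2 blocks
blocks: 16 blocks

Answer: 2 blocks, 32 active warps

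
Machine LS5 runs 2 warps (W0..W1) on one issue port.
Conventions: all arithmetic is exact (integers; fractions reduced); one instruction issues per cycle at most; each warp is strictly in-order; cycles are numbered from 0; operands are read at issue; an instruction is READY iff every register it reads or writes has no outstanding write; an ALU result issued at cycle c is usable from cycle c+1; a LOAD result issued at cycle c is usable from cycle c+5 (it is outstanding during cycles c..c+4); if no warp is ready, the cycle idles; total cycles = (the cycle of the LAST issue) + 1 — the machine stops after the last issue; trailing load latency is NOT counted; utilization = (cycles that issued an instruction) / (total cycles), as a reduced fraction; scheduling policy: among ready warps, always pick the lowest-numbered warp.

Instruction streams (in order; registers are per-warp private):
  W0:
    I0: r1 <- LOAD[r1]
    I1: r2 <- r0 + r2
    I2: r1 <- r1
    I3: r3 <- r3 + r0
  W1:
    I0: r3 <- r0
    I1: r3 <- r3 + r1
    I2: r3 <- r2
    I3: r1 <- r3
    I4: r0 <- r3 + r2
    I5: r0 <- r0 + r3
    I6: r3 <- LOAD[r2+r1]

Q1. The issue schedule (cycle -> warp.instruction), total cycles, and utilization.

cycle 0: W0.I0
cycle 1: W0.I1
cycle 2: W1.I0
cycle 3: W1.I1
cycle 4: W1.I2
cycle 5: W0.I2
cycle 6: W0.I3
cycle 7: W1.I3
cycle 8: W1.I4
cycle 9: W1.I5
cycle 10: W1.I6

Answer: 11 cycles, utilization 1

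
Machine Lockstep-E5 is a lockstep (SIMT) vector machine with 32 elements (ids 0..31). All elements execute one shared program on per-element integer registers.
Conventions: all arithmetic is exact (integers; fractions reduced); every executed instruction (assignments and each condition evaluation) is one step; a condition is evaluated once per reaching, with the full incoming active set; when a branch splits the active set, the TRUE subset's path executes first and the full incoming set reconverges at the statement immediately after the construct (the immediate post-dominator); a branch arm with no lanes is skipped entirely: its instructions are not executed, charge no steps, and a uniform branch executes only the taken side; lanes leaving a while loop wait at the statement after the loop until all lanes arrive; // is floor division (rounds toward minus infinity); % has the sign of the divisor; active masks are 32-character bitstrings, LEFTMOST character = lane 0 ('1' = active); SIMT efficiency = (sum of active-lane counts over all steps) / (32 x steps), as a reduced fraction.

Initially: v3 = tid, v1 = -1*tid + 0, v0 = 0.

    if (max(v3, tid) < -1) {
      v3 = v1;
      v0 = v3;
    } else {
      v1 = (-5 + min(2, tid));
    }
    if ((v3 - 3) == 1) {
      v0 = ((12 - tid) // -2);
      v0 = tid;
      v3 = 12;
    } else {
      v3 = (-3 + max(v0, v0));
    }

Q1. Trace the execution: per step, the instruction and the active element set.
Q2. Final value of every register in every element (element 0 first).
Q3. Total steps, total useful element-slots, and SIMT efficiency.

step 0: eval (max(v3, tid) < -1)     11111111111111111111111111111111
step 1: v1 <- (-5 + min(2, tid))     11111111111111111111111111111111
step 2: eval ((v3 - 3) == 1)         11111111111111111111111111111111
step 3: v0 <- ((12 - tid) // -2)     00001000000000000000000000000000
step 4: v0 <- tid                    00001000000000000000000000000000
step 5: v3 <- 12                     00001000000000000000000000000000
step 6: v3 <- (-3 + max(v0, v0))     11110111111111111111111111111111

Answer: 7 steps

v3: -3,-3,-3,-3,12,-3,-3,-3,-3,-3,-3,-3,-3,-3,-3,-3,-3,-3,-3,-3,-3,-3,-3,-3,-3,-3,-3,-3,-3,-3,-3,-3
v1: -5,-4,-3,-3,-3,-3,-3,-3,-3,-3,-3,-3,-3,-3,-3,-3,-3,-3,-3,-3,-3,-3,-3,-3,-3,-3,-3,-3,-3,-3,-3,-3
v0: 0,0,0,0,4,0,0,0,0,0,0,0,0,0,0,0,0,0,0,0,0,0,0,0,0,0,0,0,0,0,0,0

steps = 7; useful = 130; efficiency = 130/224 = 65/112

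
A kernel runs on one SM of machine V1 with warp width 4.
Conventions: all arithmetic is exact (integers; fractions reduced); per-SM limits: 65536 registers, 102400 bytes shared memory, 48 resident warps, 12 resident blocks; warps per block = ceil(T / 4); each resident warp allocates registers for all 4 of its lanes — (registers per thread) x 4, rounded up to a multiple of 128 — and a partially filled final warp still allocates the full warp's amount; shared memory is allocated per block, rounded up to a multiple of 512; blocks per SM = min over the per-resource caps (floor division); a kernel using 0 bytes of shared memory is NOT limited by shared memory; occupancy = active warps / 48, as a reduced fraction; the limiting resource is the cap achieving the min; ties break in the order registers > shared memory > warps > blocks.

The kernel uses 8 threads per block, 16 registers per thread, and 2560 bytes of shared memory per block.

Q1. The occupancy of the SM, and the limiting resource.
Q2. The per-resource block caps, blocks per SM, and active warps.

Answer: occupancy 1/2, limited by blocks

registers: 256 blocks
shared memory: 40 blocks
warps: 24 blocks
blocks: 12 blocks

Answer: 12 blocks, 24 active warps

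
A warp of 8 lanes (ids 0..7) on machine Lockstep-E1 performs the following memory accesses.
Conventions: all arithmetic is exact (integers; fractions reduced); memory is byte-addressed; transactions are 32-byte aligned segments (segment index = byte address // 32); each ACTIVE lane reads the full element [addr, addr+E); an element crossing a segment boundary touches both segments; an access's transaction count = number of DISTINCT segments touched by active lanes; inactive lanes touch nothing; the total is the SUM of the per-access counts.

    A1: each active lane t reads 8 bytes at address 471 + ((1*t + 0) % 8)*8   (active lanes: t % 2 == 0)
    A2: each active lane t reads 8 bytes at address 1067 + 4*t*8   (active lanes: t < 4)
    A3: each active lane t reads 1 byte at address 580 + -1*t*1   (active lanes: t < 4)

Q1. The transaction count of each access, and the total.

A1: 3 transactions
A2: 4 transactions
A3: 1 transaction

Answer: 3,4,1; total 8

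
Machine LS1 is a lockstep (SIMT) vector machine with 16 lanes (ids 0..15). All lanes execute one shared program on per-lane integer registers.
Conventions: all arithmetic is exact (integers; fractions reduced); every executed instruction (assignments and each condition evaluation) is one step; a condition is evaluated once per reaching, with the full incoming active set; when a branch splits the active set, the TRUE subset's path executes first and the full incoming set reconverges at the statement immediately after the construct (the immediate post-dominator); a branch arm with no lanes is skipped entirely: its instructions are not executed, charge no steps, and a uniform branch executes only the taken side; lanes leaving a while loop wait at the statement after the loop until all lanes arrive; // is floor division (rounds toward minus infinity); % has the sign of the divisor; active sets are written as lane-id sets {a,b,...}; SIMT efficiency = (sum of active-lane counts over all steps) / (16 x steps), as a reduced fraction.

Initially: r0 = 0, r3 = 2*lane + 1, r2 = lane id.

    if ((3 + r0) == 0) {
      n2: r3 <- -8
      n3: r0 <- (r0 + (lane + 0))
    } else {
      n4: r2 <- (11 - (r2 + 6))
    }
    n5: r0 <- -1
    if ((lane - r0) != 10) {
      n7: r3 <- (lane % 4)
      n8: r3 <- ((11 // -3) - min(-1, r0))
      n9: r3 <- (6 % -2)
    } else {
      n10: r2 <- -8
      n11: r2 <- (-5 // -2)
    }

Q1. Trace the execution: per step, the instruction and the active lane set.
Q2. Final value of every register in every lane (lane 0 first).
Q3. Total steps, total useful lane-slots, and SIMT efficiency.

step 0: eval ((3 + r0) == 0)         {0,1,2,3,4,5,6,7,8,9,10,11,12,13,14,15}
step 1: r2 <- (11 - (r2 + 6))        {0,1,2,3,4,5,6,7,8,9,10,11,12,13,14,15}
step 2: r0 <- -1                     {0,1,2,3,4,5,6,7,8,9,10,11,12,13,14,15}
step 3: eval ((lane - r0) != 10)     {0,1,2,3,4,5,6,7,8,9,10,11,12,13,14,15}
step 4: r3 <- (lane % 4)             {0,1,2,3,4,5,6,7,8,10,11,12,13,14,15}
step 5: r3 <- ((11 // -3) - min(-1, r0)) {0,1,2,3,4,5,6,7,8,10,11,12,13,14,15}
step 6: r3 <- (6 % -2)               {0,1,2,3,4,5,6,7,8,10,11,12,13,14,15}
step 7: r2 <- -8                     {9}
step 8: r2 <- (-5 // -2)             {9}

Answer: 9 steps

r0: -1,-1,-1,-1,-1,-1,-1,-1,-1,-1,-1,-1,-1,-1,-1,-1
r3: 0,0,0,0,0,0,0,0,0,19,0,0,0,0,0,0
r2: 5,4,3,2,1,0,-1,-2,-3,2,-5,-6,-7,-8,-9,-10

steps = 9; useful = 111; efficiency = 111/144 = 37/48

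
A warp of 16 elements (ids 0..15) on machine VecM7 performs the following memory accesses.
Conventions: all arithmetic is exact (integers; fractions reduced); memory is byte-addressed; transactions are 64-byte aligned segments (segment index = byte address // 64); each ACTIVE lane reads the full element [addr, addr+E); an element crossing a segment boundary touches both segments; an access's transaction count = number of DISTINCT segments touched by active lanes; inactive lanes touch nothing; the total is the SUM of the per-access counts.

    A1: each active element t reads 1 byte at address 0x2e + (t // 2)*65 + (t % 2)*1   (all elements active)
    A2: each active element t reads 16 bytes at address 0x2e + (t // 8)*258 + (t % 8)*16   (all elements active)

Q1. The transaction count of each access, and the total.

A1: 8 transactions
A2: 6 transactions

Answer: 8,6; total 14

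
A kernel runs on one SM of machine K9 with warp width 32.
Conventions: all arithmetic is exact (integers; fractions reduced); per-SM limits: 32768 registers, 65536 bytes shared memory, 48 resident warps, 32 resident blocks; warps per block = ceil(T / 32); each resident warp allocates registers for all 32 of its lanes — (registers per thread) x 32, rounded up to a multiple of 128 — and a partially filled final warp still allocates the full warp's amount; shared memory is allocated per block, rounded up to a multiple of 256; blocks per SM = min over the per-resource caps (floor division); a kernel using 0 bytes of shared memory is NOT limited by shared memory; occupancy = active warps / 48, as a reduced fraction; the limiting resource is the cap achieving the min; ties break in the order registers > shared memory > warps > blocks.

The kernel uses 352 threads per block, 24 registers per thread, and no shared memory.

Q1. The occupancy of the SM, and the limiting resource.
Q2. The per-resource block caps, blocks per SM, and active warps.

Answer: occupancy 11/16, limited by registers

registers: 3 blocks
shared memory: no limit (kernel uses none)
warps: 4 blocks
blocks: 32 blocks

Answer: 3 blocks, 33 active warps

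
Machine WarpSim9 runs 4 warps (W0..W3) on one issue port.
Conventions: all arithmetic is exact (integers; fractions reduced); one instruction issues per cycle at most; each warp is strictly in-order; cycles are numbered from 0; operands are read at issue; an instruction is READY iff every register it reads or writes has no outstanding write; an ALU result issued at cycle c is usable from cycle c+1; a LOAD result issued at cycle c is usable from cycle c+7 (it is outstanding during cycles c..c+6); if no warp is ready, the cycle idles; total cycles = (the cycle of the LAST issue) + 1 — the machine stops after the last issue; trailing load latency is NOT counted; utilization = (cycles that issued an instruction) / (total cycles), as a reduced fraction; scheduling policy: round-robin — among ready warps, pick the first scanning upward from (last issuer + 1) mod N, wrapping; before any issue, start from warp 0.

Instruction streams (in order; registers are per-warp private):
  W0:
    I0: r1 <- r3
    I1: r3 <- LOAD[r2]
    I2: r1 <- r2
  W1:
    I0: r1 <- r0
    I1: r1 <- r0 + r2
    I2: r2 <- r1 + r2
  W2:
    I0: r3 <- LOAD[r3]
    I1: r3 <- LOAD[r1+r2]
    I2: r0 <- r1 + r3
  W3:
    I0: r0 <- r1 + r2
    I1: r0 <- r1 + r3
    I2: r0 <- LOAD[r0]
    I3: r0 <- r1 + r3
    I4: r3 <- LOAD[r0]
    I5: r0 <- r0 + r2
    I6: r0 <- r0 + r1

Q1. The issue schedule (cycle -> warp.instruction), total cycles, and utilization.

cycle 0: W0.I0
cycle 1: W1.I0
cycle 2: W2.I0
cycle 3: W3.I0
cycle 4: W0.I1
cycle 5: W1.I1
cycle 6: W3.I1
cycle 7: W0.I2
cycle 8: W1.I2
cycle 9: W2.I1
cycle 10: W3.I2
cycle 11: idle
cycle 12: idle
cycle 13: idle
cycle 14: idle
cycle 15: idle
cycle 16: W2.I2
cycle 17: W3.I3
cycle 18: W3.I4
cycle 19: W3.I5
cycle 20: W3.I6

Answer: 21 cycles, utilization 16/21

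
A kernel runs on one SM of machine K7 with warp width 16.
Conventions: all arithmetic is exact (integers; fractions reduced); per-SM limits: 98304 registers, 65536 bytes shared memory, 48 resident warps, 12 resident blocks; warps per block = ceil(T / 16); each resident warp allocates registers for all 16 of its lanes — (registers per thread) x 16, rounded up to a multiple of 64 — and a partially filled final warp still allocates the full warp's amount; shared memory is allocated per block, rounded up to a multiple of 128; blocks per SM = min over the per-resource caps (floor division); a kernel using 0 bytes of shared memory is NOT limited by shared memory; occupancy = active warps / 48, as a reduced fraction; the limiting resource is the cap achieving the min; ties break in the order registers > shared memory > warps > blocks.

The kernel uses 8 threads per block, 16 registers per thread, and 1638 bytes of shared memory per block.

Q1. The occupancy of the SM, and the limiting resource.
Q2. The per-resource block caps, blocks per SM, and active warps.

Answer: occupancy 1/4, limited by blocks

registers: 384 blocks
shared memory: 39 blocks
warps: 48 blocks
blocks: 12 blocks

Answer: 12 blocks, 12 active warps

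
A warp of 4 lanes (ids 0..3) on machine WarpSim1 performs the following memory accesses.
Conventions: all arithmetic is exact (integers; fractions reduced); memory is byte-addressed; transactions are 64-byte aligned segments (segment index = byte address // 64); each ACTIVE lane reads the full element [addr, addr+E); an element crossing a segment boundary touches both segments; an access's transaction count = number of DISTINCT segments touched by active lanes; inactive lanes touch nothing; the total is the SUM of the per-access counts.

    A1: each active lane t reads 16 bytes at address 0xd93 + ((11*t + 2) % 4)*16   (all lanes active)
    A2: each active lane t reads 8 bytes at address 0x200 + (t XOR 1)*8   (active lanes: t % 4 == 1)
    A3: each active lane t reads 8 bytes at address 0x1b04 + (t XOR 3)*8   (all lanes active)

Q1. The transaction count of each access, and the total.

A1: 2 transactions
A2: 1 transaction
A3: 1 transaction

Answer: 2,1,1; total 4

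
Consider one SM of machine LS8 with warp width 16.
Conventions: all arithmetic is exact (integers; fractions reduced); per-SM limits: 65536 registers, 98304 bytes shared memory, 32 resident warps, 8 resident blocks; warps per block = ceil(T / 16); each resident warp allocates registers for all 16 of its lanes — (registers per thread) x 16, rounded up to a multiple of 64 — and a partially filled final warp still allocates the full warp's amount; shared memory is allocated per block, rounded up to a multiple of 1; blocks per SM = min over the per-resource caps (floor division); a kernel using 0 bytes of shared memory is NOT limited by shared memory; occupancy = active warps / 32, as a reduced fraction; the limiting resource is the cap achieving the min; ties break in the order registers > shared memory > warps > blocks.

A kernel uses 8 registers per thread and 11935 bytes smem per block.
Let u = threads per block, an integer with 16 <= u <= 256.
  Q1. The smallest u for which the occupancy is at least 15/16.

Answer: u = 49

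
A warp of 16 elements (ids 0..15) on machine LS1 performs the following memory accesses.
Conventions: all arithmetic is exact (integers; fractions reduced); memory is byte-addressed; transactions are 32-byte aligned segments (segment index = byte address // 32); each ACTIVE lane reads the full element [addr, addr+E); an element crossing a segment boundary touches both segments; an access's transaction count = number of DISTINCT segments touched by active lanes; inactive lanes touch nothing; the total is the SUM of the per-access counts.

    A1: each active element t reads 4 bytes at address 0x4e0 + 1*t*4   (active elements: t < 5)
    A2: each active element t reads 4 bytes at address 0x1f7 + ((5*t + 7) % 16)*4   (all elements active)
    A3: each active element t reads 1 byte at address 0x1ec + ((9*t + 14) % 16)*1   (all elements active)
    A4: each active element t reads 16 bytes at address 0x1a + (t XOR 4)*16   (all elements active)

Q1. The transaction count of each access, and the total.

A1: 1 transaction
A2: 3 transactions
A3: 1 transaction
A4: 9 transactions

Answer: 1,3,1,9; total 14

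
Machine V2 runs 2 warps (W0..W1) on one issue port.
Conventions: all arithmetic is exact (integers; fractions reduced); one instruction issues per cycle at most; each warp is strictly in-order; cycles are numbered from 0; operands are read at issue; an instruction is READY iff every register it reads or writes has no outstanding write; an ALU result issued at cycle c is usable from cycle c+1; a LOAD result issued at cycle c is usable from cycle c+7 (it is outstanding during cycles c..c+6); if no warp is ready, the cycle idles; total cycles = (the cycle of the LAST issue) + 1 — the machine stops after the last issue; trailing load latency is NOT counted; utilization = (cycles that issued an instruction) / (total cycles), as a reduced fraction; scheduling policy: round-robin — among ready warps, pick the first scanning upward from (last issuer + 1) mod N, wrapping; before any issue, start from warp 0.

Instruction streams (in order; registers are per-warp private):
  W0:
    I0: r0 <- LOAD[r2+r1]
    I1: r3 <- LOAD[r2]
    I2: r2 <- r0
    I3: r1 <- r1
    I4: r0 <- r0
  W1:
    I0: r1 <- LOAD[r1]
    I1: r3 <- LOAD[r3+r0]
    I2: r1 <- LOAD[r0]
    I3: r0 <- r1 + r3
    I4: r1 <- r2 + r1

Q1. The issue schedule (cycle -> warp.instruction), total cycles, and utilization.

cycle 0: W0.I0
cycle 1: W1.I0
cycle 2: W0.I1
cycle 3: W1.I1
cycle 4: idle
cycle 5: idle
cycle 6: idle
cycle 7: W0.I2
cycle 8: W1.I2
cycle 9: W0.I3
cycle 10: W0.I4
cycle 11: idle
cycle 12: idle
cycle 13: idle
cycle 14: idle
cycle 15: W1.I3
cycle 16: W1.I4

Answer: 17 cycles, utilization 10/17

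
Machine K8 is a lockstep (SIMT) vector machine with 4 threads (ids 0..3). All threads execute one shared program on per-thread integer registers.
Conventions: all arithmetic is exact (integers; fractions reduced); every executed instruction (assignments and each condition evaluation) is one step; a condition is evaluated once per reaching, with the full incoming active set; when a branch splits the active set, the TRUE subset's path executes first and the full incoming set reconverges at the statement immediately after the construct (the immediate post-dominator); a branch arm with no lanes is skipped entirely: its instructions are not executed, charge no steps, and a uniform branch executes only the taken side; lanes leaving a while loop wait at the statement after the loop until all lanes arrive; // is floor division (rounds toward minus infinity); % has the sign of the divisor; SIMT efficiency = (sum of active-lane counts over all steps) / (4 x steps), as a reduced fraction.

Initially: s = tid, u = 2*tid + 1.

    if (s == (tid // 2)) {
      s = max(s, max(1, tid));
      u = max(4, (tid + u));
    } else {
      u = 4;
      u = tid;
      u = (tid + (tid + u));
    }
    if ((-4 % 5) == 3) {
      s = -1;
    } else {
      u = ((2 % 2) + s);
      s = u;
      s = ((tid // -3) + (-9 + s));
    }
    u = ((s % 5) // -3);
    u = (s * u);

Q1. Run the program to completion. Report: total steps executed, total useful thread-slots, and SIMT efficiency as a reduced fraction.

Answer: 12 steps, 39 useful, 13/16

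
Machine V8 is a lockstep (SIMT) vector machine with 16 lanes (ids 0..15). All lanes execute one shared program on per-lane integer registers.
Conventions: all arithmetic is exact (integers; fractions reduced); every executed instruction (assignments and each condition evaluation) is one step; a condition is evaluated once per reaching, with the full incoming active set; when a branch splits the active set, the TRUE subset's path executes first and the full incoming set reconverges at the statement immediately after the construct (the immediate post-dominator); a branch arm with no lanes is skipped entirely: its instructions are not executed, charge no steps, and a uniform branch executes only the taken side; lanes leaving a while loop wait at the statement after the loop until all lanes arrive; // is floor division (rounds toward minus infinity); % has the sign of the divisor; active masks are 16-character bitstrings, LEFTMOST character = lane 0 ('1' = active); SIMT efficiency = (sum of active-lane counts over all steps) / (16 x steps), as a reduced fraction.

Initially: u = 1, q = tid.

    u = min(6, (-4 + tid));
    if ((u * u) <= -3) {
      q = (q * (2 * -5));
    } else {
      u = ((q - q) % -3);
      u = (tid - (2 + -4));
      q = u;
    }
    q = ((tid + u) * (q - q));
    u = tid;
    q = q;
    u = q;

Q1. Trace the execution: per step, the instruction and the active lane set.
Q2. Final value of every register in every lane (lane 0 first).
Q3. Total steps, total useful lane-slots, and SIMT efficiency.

step 0: u <- min(6, (-4 + tid))      1111111111111111
step 1: eval ((u * u) <= -3)         1111111111111111
step 2: u <- ((q - q) % -3)          1111111111111111
step 3: u <- (tid - (2 + -4))        1111111111111111
step 4: q <- u                       1111111111111111
step 5: q <- ((tid + u) * (q - q))   1111111111111111
step 6: u <- tid                     1111111111111111
step 7: q <- q                       1111111111111111
step 8: u <- q                       1111111111111111

Answer: 9 steps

u: 0,0,0,0,0,0,0,0,0,0,0,0,0,0,0,0
q: 0,0,0,0,0,0,0,0,0,0,0,0,0,0,0,0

steps = 9; useful = 144; efficiency = 144/144 = 1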